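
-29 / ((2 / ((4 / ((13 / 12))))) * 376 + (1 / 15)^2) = -6525 / 45826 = -0.14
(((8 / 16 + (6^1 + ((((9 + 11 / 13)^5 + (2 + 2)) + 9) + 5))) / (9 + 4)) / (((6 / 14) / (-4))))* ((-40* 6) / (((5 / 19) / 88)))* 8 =205953456836728832 / 4826809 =42668656836.58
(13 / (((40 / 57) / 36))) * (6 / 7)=20007 / 35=571.63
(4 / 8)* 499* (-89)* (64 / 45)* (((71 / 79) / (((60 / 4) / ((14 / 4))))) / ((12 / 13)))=-1147757884 / 159975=-7174.61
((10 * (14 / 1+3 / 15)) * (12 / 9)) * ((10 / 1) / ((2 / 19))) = 53960 / 3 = 17986.67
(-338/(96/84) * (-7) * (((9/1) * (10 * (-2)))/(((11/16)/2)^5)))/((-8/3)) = 29114747.76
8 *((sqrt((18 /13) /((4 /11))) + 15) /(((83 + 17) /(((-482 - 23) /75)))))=-202 /25 - 101 *sqrt(286) /1625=-9.13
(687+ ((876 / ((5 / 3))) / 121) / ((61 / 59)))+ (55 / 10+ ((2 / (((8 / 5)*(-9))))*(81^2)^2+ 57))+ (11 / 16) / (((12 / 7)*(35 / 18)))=-7059728503043 / 1180960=-5977957.34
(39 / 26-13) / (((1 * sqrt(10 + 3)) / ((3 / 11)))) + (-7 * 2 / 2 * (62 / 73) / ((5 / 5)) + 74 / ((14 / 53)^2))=7544577 / 7154-69 * sqrt(13) / 286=1053.73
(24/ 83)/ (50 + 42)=6/ 1909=0.00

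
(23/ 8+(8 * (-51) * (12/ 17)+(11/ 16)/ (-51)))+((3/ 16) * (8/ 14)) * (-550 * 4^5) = -346307111/ 5712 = -60628.00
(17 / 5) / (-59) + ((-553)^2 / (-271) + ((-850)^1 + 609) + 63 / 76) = -8315823997 / 6075820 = -1368.68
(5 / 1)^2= 25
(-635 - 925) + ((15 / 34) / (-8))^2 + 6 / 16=-115387071 / 73984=-1559.62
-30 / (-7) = 30 / 7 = 4.29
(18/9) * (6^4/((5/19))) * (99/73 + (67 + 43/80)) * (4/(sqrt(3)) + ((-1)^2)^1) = 1238399442/1825 + 1651199256 * sqrt(3)/1825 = 2245676.96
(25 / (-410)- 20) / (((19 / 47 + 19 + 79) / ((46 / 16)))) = -355649 / 606800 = -0.59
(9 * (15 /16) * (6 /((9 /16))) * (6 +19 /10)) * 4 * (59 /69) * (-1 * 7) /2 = -195762 /23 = -8511.39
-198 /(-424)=99 /212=0.47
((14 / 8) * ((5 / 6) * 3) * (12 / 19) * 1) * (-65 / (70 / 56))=-2730 / 19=-143.68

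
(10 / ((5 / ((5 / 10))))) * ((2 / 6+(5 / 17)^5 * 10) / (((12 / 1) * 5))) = 1513607 / 255574260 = 0.01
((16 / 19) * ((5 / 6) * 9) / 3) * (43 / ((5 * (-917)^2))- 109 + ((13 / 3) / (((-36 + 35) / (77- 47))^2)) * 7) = 914584512304 / 15976891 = 57244.21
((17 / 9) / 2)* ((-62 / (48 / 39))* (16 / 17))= -403 / 9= -44.78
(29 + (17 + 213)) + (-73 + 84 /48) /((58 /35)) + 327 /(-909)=215.64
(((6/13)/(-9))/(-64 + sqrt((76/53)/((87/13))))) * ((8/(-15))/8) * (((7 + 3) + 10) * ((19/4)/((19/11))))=-541024/184135263 - 11 * sqrt(1138917)/552405789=-0.00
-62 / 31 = -2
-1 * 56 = -56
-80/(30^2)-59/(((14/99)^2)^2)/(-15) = 17002395713/1728720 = 9835.25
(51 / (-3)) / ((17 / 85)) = -85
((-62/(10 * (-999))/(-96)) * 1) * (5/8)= -31/767232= -0.00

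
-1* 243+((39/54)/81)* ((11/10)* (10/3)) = -1062739/4374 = -242.97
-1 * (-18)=18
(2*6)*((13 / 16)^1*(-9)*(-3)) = 263.25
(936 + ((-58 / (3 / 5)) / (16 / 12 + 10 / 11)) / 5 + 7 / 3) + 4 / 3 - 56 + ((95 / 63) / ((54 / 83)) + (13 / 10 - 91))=247865668 / 314685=787.66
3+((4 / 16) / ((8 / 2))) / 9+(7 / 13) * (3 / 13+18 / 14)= 93049 / 24336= 3.82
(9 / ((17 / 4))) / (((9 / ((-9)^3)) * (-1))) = 2916 / 17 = 171.53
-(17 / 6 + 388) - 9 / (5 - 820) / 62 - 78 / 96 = -391.65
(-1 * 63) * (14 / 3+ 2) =-420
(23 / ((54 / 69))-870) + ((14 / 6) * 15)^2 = 6919 / 18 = 384.39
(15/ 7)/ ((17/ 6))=90/ 119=0.76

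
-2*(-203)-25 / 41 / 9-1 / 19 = 2845622 / 7011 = 405.88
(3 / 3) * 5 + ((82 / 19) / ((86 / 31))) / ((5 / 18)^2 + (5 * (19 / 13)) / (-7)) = 78968761 / 23288585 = 3.39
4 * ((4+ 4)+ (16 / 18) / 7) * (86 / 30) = 88064 / 945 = 93.19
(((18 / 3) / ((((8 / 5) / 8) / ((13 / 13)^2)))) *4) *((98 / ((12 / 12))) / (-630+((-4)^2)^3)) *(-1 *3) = -17640 / 1733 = -10.18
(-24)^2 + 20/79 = 576.25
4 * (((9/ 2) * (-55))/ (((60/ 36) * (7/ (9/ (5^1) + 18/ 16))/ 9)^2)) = -987948819/ 196000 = -5040.56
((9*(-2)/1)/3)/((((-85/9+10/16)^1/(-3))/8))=-10368/635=-16.33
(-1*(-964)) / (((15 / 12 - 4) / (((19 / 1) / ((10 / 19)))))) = -696008 / 55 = -12654.69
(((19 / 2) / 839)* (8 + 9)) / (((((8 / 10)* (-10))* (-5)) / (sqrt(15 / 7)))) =323* sqrt(105) / 469840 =0.01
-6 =-6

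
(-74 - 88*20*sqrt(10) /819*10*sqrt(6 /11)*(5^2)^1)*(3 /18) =-40000*sqrt(165) /2457 - 37 /3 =-221.45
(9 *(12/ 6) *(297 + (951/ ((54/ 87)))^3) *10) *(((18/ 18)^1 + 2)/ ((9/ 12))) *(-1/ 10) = -258970658736.33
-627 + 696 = 69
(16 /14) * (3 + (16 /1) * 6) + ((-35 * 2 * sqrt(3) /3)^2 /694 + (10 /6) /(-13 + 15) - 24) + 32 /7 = 1412237 /14574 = 96.90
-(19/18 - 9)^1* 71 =564.06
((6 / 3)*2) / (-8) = -1 / 2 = -0.50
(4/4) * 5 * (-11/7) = -55/7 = -7.86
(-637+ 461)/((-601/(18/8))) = 0.66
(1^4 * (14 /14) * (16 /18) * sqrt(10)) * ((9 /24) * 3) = sqrt(10) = 3.16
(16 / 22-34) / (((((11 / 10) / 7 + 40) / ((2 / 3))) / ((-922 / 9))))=56.59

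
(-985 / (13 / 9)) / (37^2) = -8865 / 17797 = -0.50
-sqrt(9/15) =-sqrt(15)/5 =-0.77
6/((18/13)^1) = 13/3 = 4.33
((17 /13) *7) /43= 119 /559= 0.21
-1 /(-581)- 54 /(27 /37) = -42993 /581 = -74.00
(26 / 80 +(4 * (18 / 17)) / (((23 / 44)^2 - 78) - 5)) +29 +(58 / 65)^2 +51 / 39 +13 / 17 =173998920223 / 5413374200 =32.14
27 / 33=9 / 11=0.82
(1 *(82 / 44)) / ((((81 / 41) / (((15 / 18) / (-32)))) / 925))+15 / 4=-6491585 / 342144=-18.97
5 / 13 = 0.38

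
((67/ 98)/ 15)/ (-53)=-67/ 77910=-0.00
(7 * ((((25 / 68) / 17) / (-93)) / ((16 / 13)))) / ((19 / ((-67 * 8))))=152425 / 4085304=0.04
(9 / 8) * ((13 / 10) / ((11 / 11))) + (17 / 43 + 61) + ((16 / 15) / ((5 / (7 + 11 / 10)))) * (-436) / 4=-125.49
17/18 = 0.94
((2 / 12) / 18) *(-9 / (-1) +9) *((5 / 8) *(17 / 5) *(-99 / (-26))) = 561 / 416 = 1.35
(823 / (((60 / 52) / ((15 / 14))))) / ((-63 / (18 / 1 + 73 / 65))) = -1022989 / 4410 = -231.97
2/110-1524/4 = -20954/55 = -380.98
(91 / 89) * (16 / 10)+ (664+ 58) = 723.64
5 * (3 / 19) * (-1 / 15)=-1 / 19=-0.05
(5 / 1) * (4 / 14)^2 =20 / 49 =0.41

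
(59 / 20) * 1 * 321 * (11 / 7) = 208329 / 140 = 1488.06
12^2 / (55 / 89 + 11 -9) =12816 / 233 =55.00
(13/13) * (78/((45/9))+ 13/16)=1313/80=16.41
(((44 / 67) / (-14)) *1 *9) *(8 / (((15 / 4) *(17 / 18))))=-38016 / 39865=-0.95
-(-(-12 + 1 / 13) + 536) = -7123 / 13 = -547.92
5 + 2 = 7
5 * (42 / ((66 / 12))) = 420 / 11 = 38.18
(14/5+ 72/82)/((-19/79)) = -59566/3895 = -15.29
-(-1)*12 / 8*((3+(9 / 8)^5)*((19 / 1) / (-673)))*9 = -80722089 / 44105728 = -1.83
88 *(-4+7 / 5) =-1144 / 5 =-228.80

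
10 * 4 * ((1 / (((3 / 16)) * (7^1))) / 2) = 320 / 21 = 15.24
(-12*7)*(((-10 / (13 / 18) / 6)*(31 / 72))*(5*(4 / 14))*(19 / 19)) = 1550 / 13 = 119.23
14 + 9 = 23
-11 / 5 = -2.20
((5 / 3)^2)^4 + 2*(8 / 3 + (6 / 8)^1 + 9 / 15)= 4433317 / 65610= 67.57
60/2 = 30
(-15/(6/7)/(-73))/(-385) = -1/1606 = -0.00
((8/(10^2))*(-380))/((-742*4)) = 0.01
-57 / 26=-2.19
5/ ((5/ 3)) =3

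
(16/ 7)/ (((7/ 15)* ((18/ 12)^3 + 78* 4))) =640/ 41209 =0.02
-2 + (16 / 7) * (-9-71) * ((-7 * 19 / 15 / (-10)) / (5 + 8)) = -2822 / 195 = -14.47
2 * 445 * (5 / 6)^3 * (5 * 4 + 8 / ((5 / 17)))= 656375 / 27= 24310.19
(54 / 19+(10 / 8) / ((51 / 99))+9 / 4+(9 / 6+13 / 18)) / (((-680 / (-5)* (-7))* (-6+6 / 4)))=56633 / 24907176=0.00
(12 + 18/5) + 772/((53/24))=365.18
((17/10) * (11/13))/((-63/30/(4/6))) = -374/819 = -0.46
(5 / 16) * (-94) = -235 / 8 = -29.38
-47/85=-0.55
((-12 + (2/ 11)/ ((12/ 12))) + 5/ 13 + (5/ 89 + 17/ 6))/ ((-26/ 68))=11091497/ 496353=22.35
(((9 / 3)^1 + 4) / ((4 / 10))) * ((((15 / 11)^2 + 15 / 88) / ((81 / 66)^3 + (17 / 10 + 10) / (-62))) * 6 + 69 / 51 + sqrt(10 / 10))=169.59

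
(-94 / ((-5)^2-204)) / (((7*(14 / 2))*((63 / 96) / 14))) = 0.23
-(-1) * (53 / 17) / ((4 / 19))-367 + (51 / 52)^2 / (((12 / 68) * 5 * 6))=-352.01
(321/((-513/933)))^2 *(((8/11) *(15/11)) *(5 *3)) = 221471745800/43681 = 5070207.77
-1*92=-92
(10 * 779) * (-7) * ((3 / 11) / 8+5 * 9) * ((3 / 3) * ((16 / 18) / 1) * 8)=-576273040 / 33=-17462819.39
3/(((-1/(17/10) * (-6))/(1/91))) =17/1820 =0.01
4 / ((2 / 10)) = 20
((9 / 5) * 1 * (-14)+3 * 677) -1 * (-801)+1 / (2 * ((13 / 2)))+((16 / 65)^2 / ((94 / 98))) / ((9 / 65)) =15437525 / 5499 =2807.33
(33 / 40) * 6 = 99 / 20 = 4.95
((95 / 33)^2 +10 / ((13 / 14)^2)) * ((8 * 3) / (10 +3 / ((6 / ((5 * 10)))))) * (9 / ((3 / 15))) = 87831960 / 143143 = 613.60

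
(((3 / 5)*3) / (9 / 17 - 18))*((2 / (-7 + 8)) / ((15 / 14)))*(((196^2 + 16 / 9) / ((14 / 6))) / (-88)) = 587792 / 16335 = 35.98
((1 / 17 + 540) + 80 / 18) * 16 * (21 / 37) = 9330608 / 1887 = 4944.68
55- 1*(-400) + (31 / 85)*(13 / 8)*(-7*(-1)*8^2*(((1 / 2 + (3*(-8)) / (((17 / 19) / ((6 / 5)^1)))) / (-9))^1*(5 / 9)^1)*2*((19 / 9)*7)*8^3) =8279169873611 / 1053405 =7859436.66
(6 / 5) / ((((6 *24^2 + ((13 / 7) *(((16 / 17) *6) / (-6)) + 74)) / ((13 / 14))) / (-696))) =-2652 / 12065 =-0.22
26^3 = 17576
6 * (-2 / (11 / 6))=-72 / 11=-6.55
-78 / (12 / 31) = -403 / 2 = -201.50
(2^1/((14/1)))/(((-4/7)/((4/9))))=-1/9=-0.11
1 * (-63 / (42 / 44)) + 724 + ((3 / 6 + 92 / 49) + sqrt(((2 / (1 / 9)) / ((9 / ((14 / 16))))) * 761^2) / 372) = 761 * sqrt(7) / 744 + 64717 / 98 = 663.08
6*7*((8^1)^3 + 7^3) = 35910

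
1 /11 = 0.09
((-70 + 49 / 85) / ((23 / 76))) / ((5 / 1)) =-448476 / 9775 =-45.88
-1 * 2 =-2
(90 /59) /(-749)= -90 /44191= -0.00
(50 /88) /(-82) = -0.01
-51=-51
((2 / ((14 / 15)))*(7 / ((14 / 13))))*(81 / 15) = 1053 / 14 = 75.21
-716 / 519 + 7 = 2917 / 519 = 5.62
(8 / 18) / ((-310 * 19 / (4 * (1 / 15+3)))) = -0.00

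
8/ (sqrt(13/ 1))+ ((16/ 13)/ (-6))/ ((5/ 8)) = 1.89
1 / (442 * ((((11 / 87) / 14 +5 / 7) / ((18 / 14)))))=783 / 194701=0.00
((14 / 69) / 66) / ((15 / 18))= 14 / 3795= 0.00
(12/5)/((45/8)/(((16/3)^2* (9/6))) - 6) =-0.41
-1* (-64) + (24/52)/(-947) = 787898/12311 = 64.00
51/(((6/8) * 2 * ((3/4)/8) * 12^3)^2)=17/19683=0.00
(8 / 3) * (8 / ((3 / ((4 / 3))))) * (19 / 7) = 25.74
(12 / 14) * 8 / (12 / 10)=40 / 7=5.71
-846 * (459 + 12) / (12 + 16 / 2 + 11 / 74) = -9828828 / 497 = -19776.31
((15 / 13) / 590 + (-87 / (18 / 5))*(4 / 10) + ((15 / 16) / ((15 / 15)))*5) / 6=-183241 / 220896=-0.83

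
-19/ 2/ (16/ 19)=-11.28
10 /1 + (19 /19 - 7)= 4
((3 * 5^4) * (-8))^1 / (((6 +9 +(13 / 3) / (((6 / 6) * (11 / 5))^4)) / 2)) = -131769000 / 66697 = -1975.64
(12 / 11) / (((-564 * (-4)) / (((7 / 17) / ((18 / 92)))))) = 161 / 158202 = 0.00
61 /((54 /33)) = 671 /18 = 37.28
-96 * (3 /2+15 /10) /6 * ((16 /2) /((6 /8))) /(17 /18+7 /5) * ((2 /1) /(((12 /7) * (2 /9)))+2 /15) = -248064 /211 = -1175.66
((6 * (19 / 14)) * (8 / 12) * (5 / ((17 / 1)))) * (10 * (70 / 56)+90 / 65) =34295 / 1547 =22.17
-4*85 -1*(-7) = -333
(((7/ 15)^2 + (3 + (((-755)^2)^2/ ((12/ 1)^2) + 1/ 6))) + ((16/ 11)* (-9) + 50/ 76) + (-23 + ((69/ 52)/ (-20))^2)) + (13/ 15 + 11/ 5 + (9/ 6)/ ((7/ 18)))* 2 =6427007707693384283/ 2848285440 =2256447902.81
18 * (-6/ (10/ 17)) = -918/ 5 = -183.60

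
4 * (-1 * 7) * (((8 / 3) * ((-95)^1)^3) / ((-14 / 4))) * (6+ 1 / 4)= -342950000 / 3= -114316666.67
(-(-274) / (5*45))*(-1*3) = -3.65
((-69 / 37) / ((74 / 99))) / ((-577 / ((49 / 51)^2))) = 0.00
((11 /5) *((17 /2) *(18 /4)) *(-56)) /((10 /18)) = -212058 /25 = -8482.32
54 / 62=27 / 31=0.87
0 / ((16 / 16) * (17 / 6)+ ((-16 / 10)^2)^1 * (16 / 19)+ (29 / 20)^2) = 0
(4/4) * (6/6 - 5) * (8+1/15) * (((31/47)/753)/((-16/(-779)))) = -2922029/2123460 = -1.38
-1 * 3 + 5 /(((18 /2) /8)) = 1.44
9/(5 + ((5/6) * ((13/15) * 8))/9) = 729/457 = 1.60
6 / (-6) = -1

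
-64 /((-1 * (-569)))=-64 /569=-0.11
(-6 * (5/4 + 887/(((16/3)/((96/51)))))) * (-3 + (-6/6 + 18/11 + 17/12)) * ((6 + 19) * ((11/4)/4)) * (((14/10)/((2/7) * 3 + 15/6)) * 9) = 5890933125/51136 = 115201.29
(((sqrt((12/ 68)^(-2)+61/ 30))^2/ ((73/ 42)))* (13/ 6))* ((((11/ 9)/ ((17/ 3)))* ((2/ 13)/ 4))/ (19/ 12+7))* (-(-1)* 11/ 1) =2602831/ 5752035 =0.45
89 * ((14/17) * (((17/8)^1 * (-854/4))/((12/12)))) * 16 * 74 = -39371108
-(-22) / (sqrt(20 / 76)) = 22 * sqrt(95) / 5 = 42.89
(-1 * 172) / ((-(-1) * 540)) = -43 / 135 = -0.32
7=7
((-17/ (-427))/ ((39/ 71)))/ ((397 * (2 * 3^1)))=1207/ 39667446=0.00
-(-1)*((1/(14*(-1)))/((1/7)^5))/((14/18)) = -3087/2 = -1543.50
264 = 264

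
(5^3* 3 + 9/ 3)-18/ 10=1881/ 5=376.20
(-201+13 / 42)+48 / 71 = -596443 / 2982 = -200.01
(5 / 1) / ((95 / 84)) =84 / 19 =4.42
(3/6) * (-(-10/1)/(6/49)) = 245/6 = 40.83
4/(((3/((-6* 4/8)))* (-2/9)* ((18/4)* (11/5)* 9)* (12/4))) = 20/297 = 0.07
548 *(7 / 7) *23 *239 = 3012356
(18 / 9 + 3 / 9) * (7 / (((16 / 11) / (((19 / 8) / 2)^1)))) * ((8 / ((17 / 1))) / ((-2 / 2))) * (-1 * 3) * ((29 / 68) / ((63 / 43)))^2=324996881 / 203751936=1.60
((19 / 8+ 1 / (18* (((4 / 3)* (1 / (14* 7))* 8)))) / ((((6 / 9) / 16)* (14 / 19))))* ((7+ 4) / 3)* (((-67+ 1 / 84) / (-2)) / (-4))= -325763911 / 112896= -2885.52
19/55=0.35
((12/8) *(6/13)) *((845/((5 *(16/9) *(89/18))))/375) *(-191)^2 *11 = 1267678269/89000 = 14243.58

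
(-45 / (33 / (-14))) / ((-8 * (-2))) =105 / 88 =1.19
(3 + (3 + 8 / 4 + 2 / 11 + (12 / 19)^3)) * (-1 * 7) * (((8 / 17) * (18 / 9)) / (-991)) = 71267616 / 1271089303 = 0.06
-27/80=-0.34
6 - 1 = 5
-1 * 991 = -991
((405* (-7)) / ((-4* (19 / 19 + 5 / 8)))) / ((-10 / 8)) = -4536 / 13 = -348.92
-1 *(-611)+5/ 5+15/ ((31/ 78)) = 20142/ 31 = 649.74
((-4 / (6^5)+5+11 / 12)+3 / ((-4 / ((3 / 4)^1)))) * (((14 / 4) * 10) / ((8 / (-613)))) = -14357.83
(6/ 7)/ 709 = 6/ 4963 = 0.00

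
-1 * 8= -8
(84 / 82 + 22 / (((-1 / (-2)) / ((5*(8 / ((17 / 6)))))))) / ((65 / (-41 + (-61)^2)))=319184064 / 9061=35226.14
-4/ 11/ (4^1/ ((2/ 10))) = -1/ 55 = -0.02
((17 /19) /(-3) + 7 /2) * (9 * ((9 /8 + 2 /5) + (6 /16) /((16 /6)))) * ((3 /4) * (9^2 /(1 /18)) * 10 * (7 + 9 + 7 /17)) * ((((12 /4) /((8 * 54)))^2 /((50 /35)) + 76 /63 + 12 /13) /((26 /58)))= 4148357498364789 /101384192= 40917202.34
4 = 4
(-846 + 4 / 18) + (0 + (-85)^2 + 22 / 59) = 3387565 / 531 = 6379.60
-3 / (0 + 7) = -3 / 7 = -0.43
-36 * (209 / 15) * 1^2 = -2508 / 5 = -501.60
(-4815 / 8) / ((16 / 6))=-225.70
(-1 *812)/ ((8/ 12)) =-1218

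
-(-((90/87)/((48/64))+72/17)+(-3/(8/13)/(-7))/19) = 2925925/524552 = 5.58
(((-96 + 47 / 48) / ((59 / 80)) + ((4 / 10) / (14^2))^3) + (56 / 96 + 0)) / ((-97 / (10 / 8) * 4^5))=890279395191 / 551571641958400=0.00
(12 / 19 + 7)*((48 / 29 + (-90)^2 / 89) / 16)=15735 / 356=44.20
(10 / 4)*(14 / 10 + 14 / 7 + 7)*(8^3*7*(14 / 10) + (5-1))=652808 / 5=130561.60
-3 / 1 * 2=-6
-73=-73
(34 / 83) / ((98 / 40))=680 / 4067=0.17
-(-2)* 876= 1752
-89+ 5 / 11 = -974 / 11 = -88.55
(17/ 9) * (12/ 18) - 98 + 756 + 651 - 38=34351/ 27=1272.26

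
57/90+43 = 1309/30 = 43.63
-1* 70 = -70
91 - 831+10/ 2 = -735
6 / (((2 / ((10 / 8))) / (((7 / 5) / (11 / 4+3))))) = 21 / 23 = 0.91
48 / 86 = 24 / 43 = 0.56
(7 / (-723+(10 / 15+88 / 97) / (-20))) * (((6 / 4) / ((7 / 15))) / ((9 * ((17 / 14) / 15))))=-1527750 / 35770703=-0.04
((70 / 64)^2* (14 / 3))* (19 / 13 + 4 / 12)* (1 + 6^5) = 2334072125 / 29952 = 77927.09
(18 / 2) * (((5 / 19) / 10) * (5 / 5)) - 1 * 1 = -29 / 38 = -0.76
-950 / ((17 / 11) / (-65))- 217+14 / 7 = 39740.88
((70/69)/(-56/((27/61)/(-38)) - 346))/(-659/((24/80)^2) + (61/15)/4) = -56700/1825649641303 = -0.00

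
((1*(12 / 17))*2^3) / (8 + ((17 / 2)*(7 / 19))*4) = 304 / 1105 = 0.28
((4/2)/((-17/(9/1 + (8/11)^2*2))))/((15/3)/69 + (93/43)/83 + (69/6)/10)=-11987985480/12648992851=-0.95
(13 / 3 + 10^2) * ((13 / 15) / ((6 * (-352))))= -4069 / 95040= -0.04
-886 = -886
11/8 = 1.38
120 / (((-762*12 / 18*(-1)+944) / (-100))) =-1000 / 121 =-8.26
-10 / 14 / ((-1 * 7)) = 5 / 49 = 0.10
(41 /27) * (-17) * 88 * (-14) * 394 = 338329376 /27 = 12530717.63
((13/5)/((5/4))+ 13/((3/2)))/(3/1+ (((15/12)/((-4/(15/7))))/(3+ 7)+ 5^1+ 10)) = 13888/23175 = 0.60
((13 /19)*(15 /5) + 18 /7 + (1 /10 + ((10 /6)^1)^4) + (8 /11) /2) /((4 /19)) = 15172823 /249480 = 60.82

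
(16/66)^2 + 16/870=0.08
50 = 50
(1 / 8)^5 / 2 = 0.00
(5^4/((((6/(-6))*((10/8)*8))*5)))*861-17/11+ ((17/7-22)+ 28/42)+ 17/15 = -8301999/770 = -10781.82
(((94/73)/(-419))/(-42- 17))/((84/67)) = 3149/75794586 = 0.00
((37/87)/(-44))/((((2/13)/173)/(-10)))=416065/3828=108.69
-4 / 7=-0.57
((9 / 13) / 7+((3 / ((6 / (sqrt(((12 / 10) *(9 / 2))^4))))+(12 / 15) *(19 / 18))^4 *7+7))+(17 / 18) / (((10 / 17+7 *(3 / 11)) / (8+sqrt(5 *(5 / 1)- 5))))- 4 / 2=3179 *sqrt(5) / 4203+690483643853984284919 / 1742642606250000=396229.60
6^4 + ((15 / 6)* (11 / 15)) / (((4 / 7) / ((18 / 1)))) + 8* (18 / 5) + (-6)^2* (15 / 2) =33051 / 20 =1652.55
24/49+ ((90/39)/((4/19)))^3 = 1134728949/861224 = 1317.58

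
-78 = -78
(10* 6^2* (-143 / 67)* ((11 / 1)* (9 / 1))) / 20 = -254826 / 67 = -3803.37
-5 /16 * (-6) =15 /8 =1.88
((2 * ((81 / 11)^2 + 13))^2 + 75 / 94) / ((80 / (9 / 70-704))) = -1225763619265901 / 7707022400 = -159045.03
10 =10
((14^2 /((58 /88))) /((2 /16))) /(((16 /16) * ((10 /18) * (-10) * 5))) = -85.65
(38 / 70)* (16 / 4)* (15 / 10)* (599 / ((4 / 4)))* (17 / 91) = 1160862 / 3185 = 364.48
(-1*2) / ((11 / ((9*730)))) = -13140 / 11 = -1194.55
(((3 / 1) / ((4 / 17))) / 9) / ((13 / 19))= 323 / 156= 2.07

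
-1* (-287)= 287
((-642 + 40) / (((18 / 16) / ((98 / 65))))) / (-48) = 29498 / 1755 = 16.81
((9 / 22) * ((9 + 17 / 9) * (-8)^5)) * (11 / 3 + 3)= -973110.30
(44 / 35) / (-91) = -44 / 3185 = -0.01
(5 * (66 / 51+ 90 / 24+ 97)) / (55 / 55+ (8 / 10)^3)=160625 / 476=337.45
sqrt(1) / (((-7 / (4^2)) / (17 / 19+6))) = -2096 / 133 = -15.76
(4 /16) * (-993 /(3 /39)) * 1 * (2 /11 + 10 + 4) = -503451 /11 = -45768.27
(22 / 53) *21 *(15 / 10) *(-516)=-357588 / 53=-6746.94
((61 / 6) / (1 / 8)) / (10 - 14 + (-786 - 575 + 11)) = -122 / 2031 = -0.06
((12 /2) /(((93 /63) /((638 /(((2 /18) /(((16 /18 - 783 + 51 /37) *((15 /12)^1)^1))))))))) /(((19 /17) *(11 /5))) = -201871076400 /21793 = -9263115.51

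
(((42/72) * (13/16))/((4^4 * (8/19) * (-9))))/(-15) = 1729/53084160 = 0.00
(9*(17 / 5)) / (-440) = -0.07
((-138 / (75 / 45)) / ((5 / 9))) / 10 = -1863 / 125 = -14.90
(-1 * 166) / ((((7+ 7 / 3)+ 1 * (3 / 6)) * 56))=-249 / 826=-0.30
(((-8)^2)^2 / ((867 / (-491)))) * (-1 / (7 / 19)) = 6296.19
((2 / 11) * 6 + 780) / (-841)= -8592 / 9251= -0.93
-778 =-778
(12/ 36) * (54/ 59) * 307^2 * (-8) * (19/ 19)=-230031.46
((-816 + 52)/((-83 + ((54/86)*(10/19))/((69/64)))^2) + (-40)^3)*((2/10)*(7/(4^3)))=-270433819107235497/193166676435920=-1400.00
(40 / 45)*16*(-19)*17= -41344 / 9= -4593.78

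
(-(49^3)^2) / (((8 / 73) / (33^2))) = -1100340808617897 / 8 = -137542601077237.12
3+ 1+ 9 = 13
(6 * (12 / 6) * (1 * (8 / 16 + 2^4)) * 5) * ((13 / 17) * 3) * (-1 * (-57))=2200770 / 17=129457.06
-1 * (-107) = 107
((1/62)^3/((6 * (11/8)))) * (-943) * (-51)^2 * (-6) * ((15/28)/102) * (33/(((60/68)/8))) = 2452743/208537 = 11.76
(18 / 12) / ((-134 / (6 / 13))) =-9 / 1742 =-0.01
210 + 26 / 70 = 210.37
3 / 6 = 1 / 2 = 0.50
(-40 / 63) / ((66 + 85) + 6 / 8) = -160 / 38241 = -0.00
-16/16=-1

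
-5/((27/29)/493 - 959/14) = 28594/391727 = 0.07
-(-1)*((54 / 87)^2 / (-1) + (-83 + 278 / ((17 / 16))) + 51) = 3277756 / 14297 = 229.26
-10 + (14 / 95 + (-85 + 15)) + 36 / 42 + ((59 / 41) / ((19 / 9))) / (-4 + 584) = -49967695 / 632548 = -78.99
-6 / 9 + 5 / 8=-1 / 24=-0.04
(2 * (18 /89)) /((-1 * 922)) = -18 /41029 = -0.00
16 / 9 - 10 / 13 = 118 / 117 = 1.01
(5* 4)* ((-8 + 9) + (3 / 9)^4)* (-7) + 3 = -11237 / 81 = -138.73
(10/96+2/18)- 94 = -13505/144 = -93.78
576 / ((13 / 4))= 2304 / 13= 177.23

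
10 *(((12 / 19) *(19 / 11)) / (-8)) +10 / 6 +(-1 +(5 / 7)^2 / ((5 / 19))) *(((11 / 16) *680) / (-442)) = -29005 / 42042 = -0.69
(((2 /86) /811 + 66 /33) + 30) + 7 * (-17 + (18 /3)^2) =5754046 /34873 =165.00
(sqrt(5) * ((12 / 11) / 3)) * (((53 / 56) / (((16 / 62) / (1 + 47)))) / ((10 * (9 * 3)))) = 1643 * sqrt(5) / 6930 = 0.53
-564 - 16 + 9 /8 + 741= 1297 /8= 162.12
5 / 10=1 / 2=0.50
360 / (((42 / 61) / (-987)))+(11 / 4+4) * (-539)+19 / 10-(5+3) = -10394087 / 20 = -519704.35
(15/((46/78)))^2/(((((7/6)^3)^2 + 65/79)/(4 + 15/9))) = 7147826337600/6520935919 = 1096.14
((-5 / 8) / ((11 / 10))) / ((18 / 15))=-125 / 264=-0.47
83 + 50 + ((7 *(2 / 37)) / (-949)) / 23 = 107410653 / 807599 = 133.00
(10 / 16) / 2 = 5 / 16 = 0.31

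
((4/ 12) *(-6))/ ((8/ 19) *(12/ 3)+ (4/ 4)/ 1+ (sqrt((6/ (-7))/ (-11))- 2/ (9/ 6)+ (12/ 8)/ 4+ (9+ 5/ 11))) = -3938232144/ 22001826151+ 4574592 *sqrt(462)/ 22001826151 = -0.17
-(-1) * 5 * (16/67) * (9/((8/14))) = 18.81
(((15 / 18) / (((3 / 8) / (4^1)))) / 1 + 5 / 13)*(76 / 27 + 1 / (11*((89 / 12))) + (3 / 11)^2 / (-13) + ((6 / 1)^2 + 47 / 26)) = 333256646555 / 884501046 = 376.77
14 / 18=7 / 9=0.78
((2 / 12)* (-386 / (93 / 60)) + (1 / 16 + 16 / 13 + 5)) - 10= -874583 / 19344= -45.21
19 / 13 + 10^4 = 130019 / 13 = 10001.46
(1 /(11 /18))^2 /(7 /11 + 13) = 54 /275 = 0.20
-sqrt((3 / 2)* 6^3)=-18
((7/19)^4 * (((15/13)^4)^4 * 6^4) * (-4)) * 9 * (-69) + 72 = 50776446455557159208089245192/86717757925361180058961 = 585536.89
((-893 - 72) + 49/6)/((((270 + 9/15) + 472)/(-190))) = 2726975/11139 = 244.81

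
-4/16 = -1/4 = -0.25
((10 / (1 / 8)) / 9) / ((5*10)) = 8 / 45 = 0.18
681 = 681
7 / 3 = 2.33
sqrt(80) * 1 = 4 * sqrt(5) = 8.94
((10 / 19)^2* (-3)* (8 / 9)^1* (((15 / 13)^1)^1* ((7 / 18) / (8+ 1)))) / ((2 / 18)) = -14000 / 42237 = -0.33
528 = 528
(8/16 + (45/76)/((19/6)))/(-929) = -248/335369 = -0.00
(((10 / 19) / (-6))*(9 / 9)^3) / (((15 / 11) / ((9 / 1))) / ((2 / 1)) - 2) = 110 / 2413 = 0.05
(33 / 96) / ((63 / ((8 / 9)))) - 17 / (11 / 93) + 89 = -1365215 / 24948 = -54.72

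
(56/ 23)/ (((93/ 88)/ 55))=271040/ 2139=126.71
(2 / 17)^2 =4 / 289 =0.01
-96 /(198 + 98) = -12 /37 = -0.32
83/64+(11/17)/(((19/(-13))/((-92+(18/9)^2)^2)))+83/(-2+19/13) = -518229041/144704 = -3581.30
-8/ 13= -0.62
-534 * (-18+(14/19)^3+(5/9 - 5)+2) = 220250080/20577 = 10703.70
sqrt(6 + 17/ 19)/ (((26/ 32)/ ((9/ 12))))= 12 * sqrt(2489)/ 247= 2.42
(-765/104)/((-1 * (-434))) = -765/45136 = -0.02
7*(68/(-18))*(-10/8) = 595/18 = 33.06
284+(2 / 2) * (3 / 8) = 2275 / 8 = 284.38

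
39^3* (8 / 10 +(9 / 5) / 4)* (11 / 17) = 3262545 / 68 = 47978.60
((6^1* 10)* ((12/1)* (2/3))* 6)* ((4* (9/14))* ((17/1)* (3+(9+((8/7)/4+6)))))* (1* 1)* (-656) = -73999319040/49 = -1510190184.49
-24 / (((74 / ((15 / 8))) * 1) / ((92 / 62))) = -1035 / 1147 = -0.90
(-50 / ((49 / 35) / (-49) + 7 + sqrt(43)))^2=343646187500 / 47073321 - 52307500000 * sqrt(43) / 47073321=13.66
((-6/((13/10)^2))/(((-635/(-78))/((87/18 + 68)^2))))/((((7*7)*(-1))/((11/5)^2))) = 92428996/404495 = 228.50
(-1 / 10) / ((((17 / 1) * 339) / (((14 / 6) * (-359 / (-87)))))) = -2513 / 15041430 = -0.00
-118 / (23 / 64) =-7552 / 23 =-328.35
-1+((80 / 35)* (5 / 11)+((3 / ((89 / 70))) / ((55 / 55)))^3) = 13.18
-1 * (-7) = 7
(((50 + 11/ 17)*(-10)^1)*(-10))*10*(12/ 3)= 3444000/ 17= 202588.24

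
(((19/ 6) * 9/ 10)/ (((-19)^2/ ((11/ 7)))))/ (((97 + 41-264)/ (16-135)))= 0.01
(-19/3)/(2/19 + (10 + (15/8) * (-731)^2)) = -2888/456883263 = -0.00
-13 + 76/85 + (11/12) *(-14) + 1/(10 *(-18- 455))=-3008069/120615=-24.94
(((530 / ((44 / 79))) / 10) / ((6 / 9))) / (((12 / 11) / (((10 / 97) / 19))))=0.71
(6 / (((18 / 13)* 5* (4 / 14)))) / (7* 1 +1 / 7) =637 / 1500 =0.42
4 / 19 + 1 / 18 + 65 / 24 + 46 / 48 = 1345 / 342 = 3.93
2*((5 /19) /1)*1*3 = 30 /19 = 1.58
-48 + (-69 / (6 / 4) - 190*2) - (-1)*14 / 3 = -1408 / 3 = -469.33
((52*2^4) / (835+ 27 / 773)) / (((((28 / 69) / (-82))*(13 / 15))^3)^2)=4513617295801333245092724328125 / 28196106195840674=160079454391725.76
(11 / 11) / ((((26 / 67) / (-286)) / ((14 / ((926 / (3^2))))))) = -46431 / 463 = -100.28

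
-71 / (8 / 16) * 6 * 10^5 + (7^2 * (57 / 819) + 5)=-3322799672 / 39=-85199991.59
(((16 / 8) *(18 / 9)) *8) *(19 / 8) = 76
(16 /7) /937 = 16 /6559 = 0.00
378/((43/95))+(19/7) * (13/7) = 840.16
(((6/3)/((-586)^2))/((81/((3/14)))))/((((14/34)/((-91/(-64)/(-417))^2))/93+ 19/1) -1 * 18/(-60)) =445315/11564064965904678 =0.00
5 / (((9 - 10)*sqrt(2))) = -5*sqrt(2) / 2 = -3.54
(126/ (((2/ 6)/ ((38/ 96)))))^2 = 1432809/ 64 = 22387.64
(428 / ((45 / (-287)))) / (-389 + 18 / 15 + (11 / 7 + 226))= 214963 / 12618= 17.04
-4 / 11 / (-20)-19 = -1044 / 55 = -18.98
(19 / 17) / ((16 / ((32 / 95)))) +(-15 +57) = 3572 / 85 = 42.02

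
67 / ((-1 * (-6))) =67 / 6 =11.17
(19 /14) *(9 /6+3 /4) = 171 /56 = 3.05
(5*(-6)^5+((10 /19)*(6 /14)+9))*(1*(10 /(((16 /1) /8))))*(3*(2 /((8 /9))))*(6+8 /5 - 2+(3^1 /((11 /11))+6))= -10189701423 /532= -19153574.10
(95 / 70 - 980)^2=187717401 / 196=957741.84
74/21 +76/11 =2410/231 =10.43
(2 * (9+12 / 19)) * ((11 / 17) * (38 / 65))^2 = 3365736 / 1221025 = 2.76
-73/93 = -0.78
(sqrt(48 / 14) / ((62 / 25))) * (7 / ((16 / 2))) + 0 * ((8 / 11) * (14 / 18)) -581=-581 + 25 * sqrt(42) / 248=-580.35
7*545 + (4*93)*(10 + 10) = 11255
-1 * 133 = -133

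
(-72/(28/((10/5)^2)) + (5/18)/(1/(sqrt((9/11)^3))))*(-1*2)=144/7 - 15*sqrt(11)/121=20.16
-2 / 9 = -0.22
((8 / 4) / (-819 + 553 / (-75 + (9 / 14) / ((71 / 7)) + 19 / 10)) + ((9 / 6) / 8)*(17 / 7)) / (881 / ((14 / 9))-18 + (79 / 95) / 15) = 0.00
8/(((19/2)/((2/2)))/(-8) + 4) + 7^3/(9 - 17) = -14411/360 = -40.03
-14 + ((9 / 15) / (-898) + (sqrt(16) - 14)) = -107763 / 4490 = -24.00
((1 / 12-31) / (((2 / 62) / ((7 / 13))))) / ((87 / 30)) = -402535 / 2262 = -177.96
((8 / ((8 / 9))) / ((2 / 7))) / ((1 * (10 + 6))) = 63 / 32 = 1.97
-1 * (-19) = 19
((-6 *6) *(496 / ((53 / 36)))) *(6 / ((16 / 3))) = -723168 / 53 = -13644.68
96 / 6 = 16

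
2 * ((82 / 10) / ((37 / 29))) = 2378 / 185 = 12.85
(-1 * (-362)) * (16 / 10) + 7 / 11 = 579.84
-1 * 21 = -21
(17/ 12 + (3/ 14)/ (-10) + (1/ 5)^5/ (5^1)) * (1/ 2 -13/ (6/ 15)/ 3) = -28385677/ 1968750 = -14.42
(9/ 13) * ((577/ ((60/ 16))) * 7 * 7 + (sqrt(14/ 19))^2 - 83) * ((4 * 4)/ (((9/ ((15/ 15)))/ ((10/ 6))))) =34004848/ 2223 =15296.83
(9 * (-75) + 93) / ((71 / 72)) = -41904 / 71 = -590.20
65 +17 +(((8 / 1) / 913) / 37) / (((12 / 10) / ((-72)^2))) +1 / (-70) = 196288359 / 2364670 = 83.01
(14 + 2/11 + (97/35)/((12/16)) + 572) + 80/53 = 36201724/61215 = 591.39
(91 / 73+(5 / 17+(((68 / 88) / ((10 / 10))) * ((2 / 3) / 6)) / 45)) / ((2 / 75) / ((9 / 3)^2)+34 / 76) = 1620416615 / 473048103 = 3.43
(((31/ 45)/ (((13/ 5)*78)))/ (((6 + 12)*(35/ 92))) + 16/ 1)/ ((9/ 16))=367971728/ 12936105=28.45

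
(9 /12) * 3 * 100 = 225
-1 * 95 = -95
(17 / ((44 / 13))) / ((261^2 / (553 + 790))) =296803 / 2997324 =0.10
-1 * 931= -931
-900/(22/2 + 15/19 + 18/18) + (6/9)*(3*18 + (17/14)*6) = -5578/189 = -29.51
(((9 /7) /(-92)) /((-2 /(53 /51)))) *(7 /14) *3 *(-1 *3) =-1431 /43792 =-0.03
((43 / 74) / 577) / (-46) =-43 / 1964108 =-0.00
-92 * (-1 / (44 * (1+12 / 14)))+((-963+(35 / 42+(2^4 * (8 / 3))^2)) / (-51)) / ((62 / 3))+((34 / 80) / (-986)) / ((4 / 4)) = 489587051 / 1573537680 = 0.31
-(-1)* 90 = 90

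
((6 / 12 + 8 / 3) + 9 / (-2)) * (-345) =460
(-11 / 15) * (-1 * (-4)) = -44 / 15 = -2.93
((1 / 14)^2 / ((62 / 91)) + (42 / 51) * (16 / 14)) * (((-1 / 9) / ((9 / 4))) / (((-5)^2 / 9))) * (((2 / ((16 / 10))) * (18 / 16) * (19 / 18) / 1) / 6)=-0.00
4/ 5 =0.80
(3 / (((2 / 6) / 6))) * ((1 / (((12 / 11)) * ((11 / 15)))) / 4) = 135 / 8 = 16.88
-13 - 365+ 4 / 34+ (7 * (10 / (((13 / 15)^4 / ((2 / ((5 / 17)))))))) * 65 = 54463.95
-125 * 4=-500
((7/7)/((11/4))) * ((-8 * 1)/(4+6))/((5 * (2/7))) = -56/275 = -0.20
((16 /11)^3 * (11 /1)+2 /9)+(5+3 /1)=45818 /1089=42.07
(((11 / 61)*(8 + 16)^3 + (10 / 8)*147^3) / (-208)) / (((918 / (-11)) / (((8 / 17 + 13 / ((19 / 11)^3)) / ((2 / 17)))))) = 137850194931669 / 23671341824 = 5823.51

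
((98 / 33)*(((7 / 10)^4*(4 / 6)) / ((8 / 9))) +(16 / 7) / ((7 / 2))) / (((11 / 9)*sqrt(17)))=115243209*sqrt(17) / 2015860000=0.24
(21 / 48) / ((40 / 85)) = 119 / 128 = 0.93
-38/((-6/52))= 988/3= 329.33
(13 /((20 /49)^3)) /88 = 1529437 /704000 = 2.17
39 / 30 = 13 / 10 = 1.30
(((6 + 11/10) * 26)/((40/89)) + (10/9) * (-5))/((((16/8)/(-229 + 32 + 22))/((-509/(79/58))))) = 75358757621/5688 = 13248726.73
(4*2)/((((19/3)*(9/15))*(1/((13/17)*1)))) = 520/323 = 1.61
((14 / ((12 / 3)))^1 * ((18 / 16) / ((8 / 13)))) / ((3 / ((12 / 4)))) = 819 / 128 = 6.40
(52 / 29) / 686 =0.00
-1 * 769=-769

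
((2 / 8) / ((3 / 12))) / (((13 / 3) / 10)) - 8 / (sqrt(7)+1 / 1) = 142 / 39 - 4*sqrt(7) / 3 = 0.11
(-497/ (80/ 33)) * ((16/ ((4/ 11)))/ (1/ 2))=-180411/ 10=-18041.10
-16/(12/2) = -8/3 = -2.67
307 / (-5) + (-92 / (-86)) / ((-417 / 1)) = -5505047 / 89655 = -61.40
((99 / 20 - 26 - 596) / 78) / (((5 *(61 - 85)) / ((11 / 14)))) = 0.05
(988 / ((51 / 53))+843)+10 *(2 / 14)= 668009 / 357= 1871.17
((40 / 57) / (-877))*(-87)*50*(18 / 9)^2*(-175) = -40600000 / 16663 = -2436.54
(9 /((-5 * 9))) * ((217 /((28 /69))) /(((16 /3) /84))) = -134757 /80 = -1684.46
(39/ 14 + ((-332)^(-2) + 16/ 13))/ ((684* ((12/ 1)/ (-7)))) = -40286963/ 11761341696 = -0.00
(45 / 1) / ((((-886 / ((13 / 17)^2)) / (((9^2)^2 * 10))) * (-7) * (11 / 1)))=25.31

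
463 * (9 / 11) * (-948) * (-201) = 794013516 / 11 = 72183046.91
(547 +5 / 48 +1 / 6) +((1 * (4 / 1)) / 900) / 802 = 790040183 / 1443600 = 547.27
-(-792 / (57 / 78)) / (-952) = -2574 / 2261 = -1.14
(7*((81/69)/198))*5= 105/506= 0.21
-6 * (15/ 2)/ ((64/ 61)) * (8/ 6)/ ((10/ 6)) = -549/ 16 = -34.31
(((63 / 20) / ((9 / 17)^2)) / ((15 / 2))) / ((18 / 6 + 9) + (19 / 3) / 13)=26299 / 219150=0.12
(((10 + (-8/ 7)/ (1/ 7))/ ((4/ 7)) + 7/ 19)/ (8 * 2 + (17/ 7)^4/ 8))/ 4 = 117649/ 2475377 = 0.05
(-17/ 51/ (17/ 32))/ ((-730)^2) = -8/ 6794475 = -0.00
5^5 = 3125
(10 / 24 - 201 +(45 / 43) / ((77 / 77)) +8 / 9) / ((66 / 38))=-5842633 / 51084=-114.37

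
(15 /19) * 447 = 6705 /19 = 352.89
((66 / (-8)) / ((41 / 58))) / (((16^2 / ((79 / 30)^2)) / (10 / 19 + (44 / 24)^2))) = -5293747261 / 4307558400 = -1.23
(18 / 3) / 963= 2 / 321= 0.01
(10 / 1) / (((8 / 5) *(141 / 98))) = 1225 / 282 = 4.34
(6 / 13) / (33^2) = 2 / 4719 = 0.00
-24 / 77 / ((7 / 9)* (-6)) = 36 / 539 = 0.07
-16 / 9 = -1.78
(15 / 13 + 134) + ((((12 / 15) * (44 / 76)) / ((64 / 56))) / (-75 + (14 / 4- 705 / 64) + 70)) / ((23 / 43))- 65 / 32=96879419083 / 728076960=133.06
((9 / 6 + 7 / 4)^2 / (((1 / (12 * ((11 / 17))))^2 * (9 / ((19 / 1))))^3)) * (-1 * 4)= -2102827147193344 / 24137569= -87118431.32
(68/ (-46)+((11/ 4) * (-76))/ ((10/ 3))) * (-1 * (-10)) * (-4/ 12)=14761/ 69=213.93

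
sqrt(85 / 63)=sqrt(595) / 21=1.16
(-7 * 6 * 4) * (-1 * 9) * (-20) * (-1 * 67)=2026080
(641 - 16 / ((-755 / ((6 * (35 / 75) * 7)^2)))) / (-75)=-12252539 / 1415625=-8.66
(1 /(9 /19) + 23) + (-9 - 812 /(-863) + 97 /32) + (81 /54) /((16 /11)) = 2623943 /124272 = 21.11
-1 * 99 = -99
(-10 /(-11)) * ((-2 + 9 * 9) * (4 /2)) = 1580 /11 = 143.64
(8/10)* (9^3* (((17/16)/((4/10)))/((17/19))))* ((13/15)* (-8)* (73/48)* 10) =-1460511/8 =-182563.88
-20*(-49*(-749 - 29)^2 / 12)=148294580 / 3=49431526.67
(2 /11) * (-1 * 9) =-18 /11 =-1.64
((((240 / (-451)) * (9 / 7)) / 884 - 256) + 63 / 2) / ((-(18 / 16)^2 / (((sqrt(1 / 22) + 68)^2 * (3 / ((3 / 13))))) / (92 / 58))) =1844516290304 * sqrt(22) / 81573723 + 23455099712041952 / 1386753291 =17019736.81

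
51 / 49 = 1.04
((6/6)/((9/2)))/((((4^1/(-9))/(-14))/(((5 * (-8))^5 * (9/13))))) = -496246153.85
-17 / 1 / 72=-17 / 72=-0.24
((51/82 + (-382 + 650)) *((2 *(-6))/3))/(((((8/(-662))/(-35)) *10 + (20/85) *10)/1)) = -455.99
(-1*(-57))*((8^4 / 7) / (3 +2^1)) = 233472 / 35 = 6670.63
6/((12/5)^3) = 125/288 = 0.43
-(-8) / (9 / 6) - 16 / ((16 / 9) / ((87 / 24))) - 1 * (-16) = -271 / 24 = -11.29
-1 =-1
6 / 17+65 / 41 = 1351 / 697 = 1.94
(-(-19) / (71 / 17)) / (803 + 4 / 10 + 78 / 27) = 14535 / 2576093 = 0.01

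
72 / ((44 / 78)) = 1404 / 11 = 127.64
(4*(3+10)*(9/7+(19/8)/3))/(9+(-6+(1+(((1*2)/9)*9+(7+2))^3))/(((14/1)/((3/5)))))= 22685/13824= 1.64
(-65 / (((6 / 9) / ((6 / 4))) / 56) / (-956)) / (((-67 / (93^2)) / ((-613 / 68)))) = 21711022515 / 2177768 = 9969.39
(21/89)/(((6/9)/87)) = 5481/178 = 30.79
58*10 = 580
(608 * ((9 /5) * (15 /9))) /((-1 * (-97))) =1824 /97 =18.80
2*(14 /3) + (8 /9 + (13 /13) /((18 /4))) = 94 /9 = 10.44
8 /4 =2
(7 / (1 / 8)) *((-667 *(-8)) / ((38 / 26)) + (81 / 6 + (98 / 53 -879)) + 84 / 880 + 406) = 9904496518 / 55385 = 178829.95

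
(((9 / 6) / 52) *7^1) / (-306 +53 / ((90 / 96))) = -315 / 389168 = -0.00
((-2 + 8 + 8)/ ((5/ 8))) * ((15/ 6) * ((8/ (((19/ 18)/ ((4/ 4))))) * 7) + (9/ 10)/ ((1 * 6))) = 1412796/ 475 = 2974.31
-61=-61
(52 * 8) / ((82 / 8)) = 1664 / 41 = 40.59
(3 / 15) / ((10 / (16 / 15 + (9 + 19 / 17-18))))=-869 / 6375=-0.14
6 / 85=0.07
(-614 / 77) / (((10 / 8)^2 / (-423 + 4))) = 2138.31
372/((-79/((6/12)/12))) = -31/158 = -0.20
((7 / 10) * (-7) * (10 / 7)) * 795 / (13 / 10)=-55650 / 13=-4280.77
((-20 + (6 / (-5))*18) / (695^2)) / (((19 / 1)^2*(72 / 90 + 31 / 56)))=-11648 / 66086997475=-0.00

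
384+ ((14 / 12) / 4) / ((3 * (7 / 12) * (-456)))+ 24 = 408.00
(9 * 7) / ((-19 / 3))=-189 / 19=-9.95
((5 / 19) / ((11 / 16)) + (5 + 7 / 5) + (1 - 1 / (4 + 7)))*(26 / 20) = 52247 / 5225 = 10.00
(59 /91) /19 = 59 /1729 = 0.03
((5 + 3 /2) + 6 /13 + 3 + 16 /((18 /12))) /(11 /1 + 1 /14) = 11263 /6045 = 1.86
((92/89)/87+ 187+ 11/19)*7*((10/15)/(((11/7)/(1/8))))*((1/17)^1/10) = 1988665/4854861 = 0.41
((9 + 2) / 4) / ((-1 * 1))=-11 / 4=-2.75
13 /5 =2.60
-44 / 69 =-0.64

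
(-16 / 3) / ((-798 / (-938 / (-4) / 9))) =268 / 1539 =0.17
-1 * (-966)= 966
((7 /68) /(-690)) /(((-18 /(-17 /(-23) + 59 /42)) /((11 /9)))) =22781 /1048943520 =0.00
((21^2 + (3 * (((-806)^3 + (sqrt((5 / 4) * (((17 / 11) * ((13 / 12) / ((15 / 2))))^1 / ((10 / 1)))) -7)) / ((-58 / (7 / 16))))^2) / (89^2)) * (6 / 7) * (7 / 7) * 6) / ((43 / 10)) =45598942528043809937361 / 6453080786944 -32987217249 * sqrt(12155) / 806635098368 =7066228365.09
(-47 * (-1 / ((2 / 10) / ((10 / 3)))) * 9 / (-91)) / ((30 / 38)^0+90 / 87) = -204450 / 5369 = -38.08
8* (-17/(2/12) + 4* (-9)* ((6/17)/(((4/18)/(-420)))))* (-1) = -3252048/17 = -191296.94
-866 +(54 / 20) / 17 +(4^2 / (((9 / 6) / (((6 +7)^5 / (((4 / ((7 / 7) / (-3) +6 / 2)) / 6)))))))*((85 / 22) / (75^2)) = 12641962631 / 1262250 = 10015.42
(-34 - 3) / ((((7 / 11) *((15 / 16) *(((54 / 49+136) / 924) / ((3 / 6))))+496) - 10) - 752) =3509968 / 25217029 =0.14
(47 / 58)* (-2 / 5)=-47 / 145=-0.32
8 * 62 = 496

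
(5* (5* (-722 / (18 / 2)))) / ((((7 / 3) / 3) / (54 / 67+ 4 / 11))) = -15559100 / 5159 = -3015.91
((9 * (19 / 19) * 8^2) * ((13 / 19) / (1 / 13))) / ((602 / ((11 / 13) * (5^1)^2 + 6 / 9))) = 1062048 / 5719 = 185.71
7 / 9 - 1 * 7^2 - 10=-524 / 9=-58.22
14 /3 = 4.67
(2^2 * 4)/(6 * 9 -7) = 16/47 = 0.34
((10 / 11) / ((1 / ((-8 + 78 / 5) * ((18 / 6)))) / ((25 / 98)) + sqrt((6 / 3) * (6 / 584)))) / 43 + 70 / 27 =4088999110 / 1364849541-812250 * sqrt(438) / 50549983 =2.66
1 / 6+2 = 13 / 6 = 2.17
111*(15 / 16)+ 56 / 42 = 5059 / 48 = 105.40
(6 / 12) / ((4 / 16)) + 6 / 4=7 / 2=3.50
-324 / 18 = -18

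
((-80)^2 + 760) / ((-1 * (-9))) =7160 / 9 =795.56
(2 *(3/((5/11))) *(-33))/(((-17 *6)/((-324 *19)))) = -2234628/85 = -26289.74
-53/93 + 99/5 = 8942/465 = 19.23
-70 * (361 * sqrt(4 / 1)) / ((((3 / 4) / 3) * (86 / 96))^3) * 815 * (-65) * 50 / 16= 59218842009600000 / 79507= 744825512339.79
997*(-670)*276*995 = -183443413800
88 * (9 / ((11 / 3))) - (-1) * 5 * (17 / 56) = 12181 / 56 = 217.52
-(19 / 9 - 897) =8054 / 9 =894.89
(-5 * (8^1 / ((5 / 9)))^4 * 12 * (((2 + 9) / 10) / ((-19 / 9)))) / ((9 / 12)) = 21284093952 / 11875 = 1792344.75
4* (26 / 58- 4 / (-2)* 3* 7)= 4924 / 29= 169.79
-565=-565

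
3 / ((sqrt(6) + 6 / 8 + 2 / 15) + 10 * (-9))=-962460 / 28568809 - 10800 * sqrt(6) / 28568809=-0.03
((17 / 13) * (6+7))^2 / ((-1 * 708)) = -289 / 708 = -0.41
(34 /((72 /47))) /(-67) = -799 /2412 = -0.33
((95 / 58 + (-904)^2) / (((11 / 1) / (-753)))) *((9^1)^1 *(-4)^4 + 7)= -82482277968009 / 638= -129282567347.98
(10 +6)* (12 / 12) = 16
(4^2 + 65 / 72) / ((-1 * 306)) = -1217 / 22032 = -0.06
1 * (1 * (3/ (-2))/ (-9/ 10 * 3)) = 5/ 9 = 0.56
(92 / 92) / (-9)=-1 / 9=-0.11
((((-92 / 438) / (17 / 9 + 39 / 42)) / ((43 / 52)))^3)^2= 1028164948912649621023632654336 / 1914776163918253560426998361035640625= 0.00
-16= -16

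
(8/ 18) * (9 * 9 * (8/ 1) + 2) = 2600/ 9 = 288.89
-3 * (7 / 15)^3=-343 / 1125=-0.30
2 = 2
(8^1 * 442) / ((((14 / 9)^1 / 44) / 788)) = 78814409.14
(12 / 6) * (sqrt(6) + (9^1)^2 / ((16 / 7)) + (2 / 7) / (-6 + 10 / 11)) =2 * sqrt(6) + 27739 / 392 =75.66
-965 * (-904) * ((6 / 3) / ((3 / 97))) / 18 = 84618920 / 27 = 3134034.07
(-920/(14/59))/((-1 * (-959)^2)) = 27140/6437767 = 0.00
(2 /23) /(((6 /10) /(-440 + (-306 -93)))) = -8390 /69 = -121.59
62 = 62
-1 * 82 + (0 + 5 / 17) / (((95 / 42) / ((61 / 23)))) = -606616 / 7429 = -81.66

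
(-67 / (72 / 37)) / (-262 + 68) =2479 / 13968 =0.18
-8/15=-0.53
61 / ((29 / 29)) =61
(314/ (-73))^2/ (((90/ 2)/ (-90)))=-197192/ 5329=-37.00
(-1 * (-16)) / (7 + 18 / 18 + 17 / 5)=80 / 57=1.40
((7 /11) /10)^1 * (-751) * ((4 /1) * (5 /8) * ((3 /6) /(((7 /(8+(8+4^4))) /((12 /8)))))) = -38301 /11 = -3481.91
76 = 76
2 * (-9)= -18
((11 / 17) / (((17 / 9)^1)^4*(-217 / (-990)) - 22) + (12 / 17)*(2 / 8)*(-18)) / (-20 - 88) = 63048829 / 2121166891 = 0.03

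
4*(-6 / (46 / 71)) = -852 / 23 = -37.04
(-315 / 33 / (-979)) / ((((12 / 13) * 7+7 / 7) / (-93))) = -0.12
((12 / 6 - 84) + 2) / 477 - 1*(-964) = 459748 / 477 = 963.83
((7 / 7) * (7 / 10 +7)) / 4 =77 / 40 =1.92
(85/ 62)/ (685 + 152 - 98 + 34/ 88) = 0.00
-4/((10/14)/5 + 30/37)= -1036/247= -4.19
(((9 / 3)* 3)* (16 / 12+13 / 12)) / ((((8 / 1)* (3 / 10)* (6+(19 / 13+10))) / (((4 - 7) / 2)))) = -5655 / 7264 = -0.78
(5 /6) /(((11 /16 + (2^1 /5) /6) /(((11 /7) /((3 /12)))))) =8800 /1267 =6.95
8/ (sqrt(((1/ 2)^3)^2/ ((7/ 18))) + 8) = 14336/ 14327 - 96 * sqrt(14)/ 14327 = 0.98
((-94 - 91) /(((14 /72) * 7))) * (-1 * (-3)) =-19980 /49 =-407.76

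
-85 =-85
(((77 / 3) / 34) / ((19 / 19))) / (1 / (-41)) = -3157 / 102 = -30.95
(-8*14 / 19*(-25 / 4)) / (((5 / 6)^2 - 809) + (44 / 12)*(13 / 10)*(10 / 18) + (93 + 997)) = 10800 / 83353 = 0.13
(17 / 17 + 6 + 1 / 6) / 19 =43 / 114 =0.38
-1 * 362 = -362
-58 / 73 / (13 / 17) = -986 / 949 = -1.04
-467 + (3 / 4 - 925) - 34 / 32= -22277 / 16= -1392.31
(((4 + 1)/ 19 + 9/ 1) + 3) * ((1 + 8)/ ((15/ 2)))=1398/ 95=14.72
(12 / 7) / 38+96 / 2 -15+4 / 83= 365317 / 11039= 33.09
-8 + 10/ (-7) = -66/ 7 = -9.43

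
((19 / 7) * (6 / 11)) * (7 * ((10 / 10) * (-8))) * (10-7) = -248.73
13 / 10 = 1.30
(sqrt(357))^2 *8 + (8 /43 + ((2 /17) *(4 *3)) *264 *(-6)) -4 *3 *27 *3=-257348 /731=-352.05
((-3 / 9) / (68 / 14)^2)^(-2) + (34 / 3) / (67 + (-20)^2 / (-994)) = 5009.34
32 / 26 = 16 / 13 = 1.23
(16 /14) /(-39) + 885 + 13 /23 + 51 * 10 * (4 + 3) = 27976310 /6279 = 4455.54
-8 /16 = -1 /2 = -0.50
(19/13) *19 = 361/13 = 27.77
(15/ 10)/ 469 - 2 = -2.00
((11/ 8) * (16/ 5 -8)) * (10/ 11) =-6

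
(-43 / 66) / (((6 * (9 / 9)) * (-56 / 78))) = 0.15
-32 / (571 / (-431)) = 13792 / 571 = 24.15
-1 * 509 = -509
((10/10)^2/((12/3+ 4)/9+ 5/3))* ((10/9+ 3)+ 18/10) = 266/115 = 2.31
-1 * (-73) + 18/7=75.57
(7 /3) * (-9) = -21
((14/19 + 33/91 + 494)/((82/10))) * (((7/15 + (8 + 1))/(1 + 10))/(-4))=-12.99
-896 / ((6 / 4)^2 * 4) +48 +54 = 22 / 9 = 2.44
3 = 3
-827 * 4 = -3308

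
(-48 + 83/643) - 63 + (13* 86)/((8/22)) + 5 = 3817657/1286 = 2968.63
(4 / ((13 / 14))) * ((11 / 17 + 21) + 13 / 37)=774872 / 8177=94.76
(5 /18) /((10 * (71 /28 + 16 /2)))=0.00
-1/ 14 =-0.07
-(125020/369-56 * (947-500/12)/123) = 27076/369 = 73.38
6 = 6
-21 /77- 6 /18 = -20 /33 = -0.61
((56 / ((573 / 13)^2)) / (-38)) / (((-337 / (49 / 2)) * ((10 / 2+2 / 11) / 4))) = 5101096 / 119830563459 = 0.00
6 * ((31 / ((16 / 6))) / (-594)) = -31 / 264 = -0.12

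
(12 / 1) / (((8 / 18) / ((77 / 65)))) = 2079 / 65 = 31.98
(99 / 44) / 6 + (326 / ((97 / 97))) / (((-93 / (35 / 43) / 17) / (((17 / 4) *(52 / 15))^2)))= -15157362167 / 1439640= -10528.58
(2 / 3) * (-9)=-6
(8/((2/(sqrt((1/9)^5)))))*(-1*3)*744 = -992/27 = -36.74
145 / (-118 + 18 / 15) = -725 / 584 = -1.24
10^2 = 100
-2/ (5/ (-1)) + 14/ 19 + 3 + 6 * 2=1533/ 95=16.14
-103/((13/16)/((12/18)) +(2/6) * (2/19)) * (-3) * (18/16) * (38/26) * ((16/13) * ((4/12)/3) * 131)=2805680448/386503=7259.14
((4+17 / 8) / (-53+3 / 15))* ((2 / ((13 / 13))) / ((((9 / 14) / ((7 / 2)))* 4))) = -0.32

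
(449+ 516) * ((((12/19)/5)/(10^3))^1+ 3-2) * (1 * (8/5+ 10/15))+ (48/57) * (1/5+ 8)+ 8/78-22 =1006193459/463125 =2172.62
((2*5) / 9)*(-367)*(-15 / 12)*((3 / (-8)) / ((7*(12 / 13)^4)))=-262047175 / 6967296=-37.61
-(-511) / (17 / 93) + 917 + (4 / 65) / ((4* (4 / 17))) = 16409409 / 4420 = 3712.54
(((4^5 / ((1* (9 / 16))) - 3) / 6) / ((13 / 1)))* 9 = 16357 / 78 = 209.71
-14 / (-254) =0.06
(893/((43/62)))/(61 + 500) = 2.30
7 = 7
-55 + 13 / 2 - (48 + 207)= -607 / 2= -303.50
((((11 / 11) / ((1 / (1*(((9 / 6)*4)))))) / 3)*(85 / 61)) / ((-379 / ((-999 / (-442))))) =-0.02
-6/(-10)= 0.60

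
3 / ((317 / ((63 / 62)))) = 189 / 19654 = 0.01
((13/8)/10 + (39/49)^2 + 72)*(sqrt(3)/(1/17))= 237705101*sqrt(3)/192080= 2143.47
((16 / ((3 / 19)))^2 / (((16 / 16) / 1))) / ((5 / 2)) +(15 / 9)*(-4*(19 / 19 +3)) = 183632 / 45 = 4080.71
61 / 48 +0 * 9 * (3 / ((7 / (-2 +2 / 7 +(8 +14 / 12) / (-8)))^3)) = 1.27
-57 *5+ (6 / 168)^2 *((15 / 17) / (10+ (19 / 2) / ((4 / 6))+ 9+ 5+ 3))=-10445819 / 36652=-285.00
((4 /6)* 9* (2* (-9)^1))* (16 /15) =-576 /5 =-115.20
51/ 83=0.61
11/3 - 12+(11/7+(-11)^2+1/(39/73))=10566/91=116.11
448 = 448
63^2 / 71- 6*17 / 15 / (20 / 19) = 175517 / 3550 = 49.44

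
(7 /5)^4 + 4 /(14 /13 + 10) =94561 /22500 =4.20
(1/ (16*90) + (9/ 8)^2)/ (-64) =-3647/ 184320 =-0.02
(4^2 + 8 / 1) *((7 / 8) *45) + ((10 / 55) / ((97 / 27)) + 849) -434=1451174 / 1067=1360.05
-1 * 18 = -18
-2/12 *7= -1.17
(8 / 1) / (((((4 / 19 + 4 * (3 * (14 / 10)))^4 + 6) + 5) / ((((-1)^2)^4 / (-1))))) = -651605000 / 6820598396811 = -0.00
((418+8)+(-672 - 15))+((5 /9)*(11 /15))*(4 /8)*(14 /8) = -56299 /216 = -260.64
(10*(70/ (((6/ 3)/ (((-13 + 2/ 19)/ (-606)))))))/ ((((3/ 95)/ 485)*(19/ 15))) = 519859375/ 5757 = 90300.40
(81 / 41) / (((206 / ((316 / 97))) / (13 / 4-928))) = -28.89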